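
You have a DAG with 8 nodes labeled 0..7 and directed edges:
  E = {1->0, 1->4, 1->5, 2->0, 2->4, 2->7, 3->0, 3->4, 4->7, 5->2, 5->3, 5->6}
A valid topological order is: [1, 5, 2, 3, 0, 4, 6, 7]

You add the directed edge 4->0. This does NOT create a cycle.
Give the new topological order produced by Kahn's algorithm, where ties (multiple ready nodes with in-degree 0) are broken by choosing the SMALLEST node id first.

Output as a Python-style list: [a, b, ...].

Old toposort: [1, 5, 2, 3, 0, 4, 6, 7]
Added edge: 4->0
Position of 4 (5) > position of 0 (4). Must reorder: 4 must now come before 0.
Run Kahn's algorithm (break ties by smallest node id):
  initial in-degrees: [4, 0, 1, 1, 3, 1, 1, 2]
  ready (indeg=0): [1]
  pop 1: indeg[0]->3; indeg[4]->2; indeg[5]->0 | ready=[5] | order so far=[1]
  pop 5: indeg[2]->0; indeg[3]->0; indeg[6]->0 | ready=[2, 3, 6] | order so far=[1, 5]
  pop 2: indeg[0]->2; indeg[4]->1; indeg[7]->1 | ready=[3, 6] | order so far=[1, 5, 2]
  pop 3: indeg[0]->1; indeg[4]->0 | ready=[4, 6] | order so far=[1, 5, 2, 3]
  pop 4: indeg[0]->0; indeg[7]->0 | ready=[0, 6, 7] | order so far=[1, 5, 2, 3, 4]
  pop 0: no out-edges | ready=[6, 7] | order so far=[1, 5, 2, 3, 4, 0]
  pop 6: no out-edges | ready=[7] | order so far=[1, 5, 2, 3, 4, 0, 6]
  pop 7: no out-edges | ready=[] | order so far=[1, 5, 2, 3, 4, 0, 6, 7]
  Result: [1, 5, 2, 3, 4, 0, 6, 7]

Answer: [1, 5, 2, 3, 4, 0, 6, 7]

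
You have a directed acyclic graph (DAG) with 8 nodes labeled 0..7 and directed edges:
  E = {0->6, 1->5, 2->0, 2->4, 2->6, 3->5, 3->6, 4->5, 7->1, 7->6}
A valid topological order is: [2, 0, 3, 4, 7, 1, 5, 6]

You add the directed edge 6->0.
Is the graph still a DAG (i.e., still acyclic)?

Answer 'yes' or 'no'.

Answer: no

Derivation:
Given toposort: [2, 0, 3, 4, 7, 1, 5, 6]
Position of 6: index 7; position of 0: index 1
New edge 6->0: backward (u after v in old order)
Backward edge: old toposort is now invalid. Check if this creates a cycle.
Does 0 already reach 6? Reachable from 0: [0, 6]. YES -> cycle!
Still a DAG? no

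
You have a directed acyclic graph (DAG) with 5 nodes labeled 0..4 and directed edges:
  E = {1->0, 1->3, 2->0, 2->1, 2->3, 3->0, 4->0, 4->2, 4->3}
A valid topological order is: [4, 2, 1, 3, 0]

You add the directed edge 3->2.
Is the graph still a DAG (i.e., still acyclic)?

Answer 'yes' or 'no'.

Given toposort: [4, 2, 1, 3, 0]
Position of 3: index 3; position of 2: index 1
New edge 3->2: backward (u after v in old order)
Backward edge: old toposort is now invalid. Check if this creates a cycle.
Does 2 already reach 3? Reachable from 2: [0, 1, 2, 3]. YES -> cycle!
Still a DAG? no

Answer: no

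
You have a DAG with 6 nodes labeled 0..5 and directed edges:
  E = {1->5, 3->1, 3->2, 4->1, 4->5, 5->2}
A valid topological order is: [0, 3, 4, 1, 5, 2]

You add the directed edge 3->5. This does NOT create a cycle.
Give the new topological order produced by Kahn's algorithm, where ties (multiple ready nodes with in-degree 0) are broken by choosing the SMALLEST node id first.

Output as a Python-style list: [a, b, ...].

Answer: [0, 3, 4, 1, 5, 2]

Derivation:
Old toposort: [0, 3, 4, 1, 5, 2]
Added edge: 3->5
Position of 3 (1) < position of 5 (4). Old order still valid.
Run Kahn's algorithm (break ties by smallest node id):
  initial in-degrees: [0, 2, 2, 0, 0, 3]
  ready (indeg=0): [0, 3, 4]
  pop 0: no out-edges | ready=[3, 4] | order so far=[0]
  pop 3: indeg[1]->1; indeg[2]->1; indeg[5]->2 | ready=[4] | order so far=[0, 3]
  pop 4: indeg[1]->0; indeg[5]->1 | ready=[1] | order so far=[0, 3, 4]
  pop 1: indeg[5]->0 | ready=[5] | order so far=[0, 3, 4, 1]
  pop 5: indeg[2]->0 | ready=[2] | order so far=[0, 3, 4, 1, 5]
  pop 2: no out-edges | ready=[] | order so far=[0, 3, 4, 1, 5, 2]
  Result: [0, 3, 4, 1, 5, 2]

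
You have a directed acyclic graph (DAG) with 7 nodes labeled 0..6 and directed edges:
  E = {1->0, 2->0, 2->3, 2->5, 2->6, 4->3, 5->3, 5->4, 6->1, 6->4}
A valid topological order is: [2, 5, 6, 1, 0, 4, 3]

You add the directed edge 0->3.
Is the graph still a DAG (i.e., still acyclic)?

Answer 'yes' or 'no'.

Given toposort: [2, 5, 6, 1, 0, 4, 3]
Position of 0: index 4; position of 3: index 6
New edge 0->3: forward
Forward edge: respects the existing order. Still a DAG, same toposort still valid.
Still a DAG? yes

Answer: yes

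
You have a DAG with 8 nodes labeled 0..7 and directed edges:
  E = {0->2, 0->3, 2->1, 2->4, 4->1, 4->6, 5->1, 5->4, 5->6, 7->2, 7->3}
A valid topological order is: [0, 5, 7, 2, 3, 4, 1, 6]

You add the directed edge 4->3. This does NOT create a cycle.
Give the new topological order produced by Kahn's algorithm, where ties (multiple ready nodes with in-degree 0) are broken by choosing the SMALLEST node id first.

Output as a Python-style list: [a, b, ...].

Old toposort: [0, 5, 7, 2, 3, 4, 1, 6]
Added edge: 4->3
Position of 4 (5) > position of 3 (4). Must reorder: 4 must now come before 3.
Run Kahn's algorithm (break ties by smallest node id):
  initial in-degrees: [0, 3, 2, 3, 2, 0, 2, 0]
  ready (indeg=0): [0, 5, 7]
  pop 0: indeg[2]->1; indeg[3]->2 | ready=[5, 7] | order so far=[0]
  pop 5: indeg[1]->2; indeg[4]->1; indeg[6]->1 | ready=[7] | order so far=[0, 5]
  pop 7: indeg[2]->0; indeg[3]->1 | ready=[2] | order so far=[0, 5, 7]
  pop 2: indeg[1]->1; indeg[4]->0 | ready=[4] | order so far=[0, 5, 7, 2]
  pop 4: indeg[1]->0; indeg[3]->0; indeg[6]->0 | ready=[1, 3, 6] | order so far=[0, 5, 7, 2, 4]
  pop 1: no out-edges | ready=[3, 6] | order so far=[0, 5, 7, 2, 4, 1]
  pop 3: no out-edges | ready=[6] | order so far=[0, 5, 7, 2, 4, 1, 3]
  pop 6: no out-edges | ready=[] | order so far=[0, 5, 7, 2, 4, 1, 3, 6]
  Result: [0, 5, 7, 2, 4, 1, 3, 6]

Answer: [0, 5, 7, 2, 4, 1, 3, 6]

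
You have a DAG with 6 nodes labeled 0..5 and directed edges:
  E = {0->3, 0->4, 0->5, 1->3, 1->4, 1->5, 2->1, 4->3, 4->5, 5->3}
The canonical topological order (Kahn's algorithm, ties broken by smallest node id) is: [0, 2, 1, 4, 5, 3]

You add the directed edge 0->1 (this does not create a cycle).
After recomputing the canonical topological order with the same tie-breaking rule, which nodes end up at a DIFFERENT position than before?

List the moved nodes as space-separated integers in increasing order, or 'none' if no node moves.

Answer: none

Derivation:
Old toposort: [0, 2, 1, 4, 5, 3]
Added edge 0->1
Recompute Kahn (smallest-id tiebreak):
  initial in-degrees: [0, 2, 0, 4, 2, 3]
  ready (indeg=0): [0, 2]
  pop 0: indeg[1]->1; indeg[3]->3; indeg[4]->1; indeg[5]->2 | ready=[2] | order so far=[0]
  pop 2: indeg[1]->0 | ready=[1] | order so far=[0, 2]
  pop 1: indeg[3]->2; indeg[4]->0; indeg[5]->1 | ready=[4] | order so far=[0, 2, 1]
  pop 4: indeg[3]->1; indeg[5]->0 | ready=[5] | order so far=[0, 2, 1, 4]
  pop 5: indeg[3]->0 | ready=[3] | order so far=[0, 2, 1, 4, 5]
  pop 3: no out-edges | ready=[] | order so far=[0, 2, 1, 4, 5, 3]
New canonical toposort: [0, 2, 1, 4, 5, 3]
Compare positions:
  Node 0: index 0 -> 0 (same)
  Node 1: index 2 -> 2 (same)
  Node 2: index 1 -> 1 (same)
  Node 3: index 5 -> 5 (same)
  Node 4: index 3 -> 3 (same)
  Node 5: index 4 -> 4 (same)
Nodes that changed position: none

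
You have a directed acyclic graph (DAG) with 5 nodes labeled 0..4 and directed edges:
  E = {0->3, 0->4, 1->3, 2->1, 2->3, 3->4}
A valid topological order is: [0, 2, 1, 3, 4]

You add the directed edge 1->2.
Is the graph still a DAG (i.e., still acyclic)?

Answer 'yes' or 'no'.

Given toposort: [0, 2, 1, 3, 4]
Position of 1: index 2; position of 2: index 1
New edge 1->2: backward (u after v in old order)
Backward edge: old toposort is now invalid. Check if this creates a cycle.
Does 2 already reach 1? Reachable from 2: [1, 2, 3, 4]. YES -> cycle!
Still a DAG? no

Answer: no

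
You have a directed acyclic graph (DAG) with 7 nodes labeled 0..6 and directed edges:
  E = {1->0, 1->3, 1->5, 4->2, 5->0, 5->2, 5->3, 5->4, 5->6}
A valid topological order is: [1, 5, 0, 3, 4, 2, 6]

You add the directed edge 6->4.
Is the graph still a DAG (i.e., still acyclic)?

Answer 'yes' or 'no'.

Answer: yes

Derivation:
Given toposort: [1, 5, 0, 3, 4, 2, 6]
Position of 6: index 6; position of 4: index 4
New edge 6->4: backward (u after v in old order)
Backward edge: old toposort is now invalid. Check if this creates a cycle.
Does 4 already reach 6? Reachable from 4: [2, 4]. NO -> still a DAG (reorder needed).
Still a DAG? yes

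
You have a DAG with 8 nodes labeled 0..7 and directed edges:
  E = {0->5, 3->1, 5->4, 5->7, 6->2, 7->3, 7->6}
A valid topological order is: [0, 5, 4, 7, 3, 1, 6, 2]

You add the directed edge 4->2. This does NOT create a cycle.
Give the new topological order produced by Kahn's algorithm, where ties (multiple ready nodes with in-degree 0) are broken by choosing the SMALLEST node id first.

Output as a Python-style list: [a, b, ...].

Answer: [0, 5, 4, 7, 3, 1, 6, 2]

Derivation:
Old toposort: [0, 5, 4, 7, 3, 1, 6, 2]
Added edge: 4->2
Position of 4 (2) < position of 2 (7). Old order still valid.
Run Kahn's algorithm (break ties by smallest node id):
  initial in-degrees: [0, 1, 2, 1, 1, 1, 1, 1]
  ready (indeg=0): [0]
  pop 0: indeg[5]->0 | ready=[5] | order so far=[0]
  pop 5: indeg[4]->0; indeg[7]->0 | ready=[4, 7] | order so far=[0, 5]
  pop 4: indeg[2]->1 | ready=[7] | order so far=[0, 5, 4]
  pop 7: indeg[3]->0; indeg[6]->0 | ready=[3, 6] | order so far=[0, 5, 4, 7]
  pop 3: indeg[1]->0 | ready=[1, 6] | order so far=[0, 5, 4, 7, 3]
  pop 1: no out-edges | ready=[6] | order so far=[0, 5, 4, 7, 3, 1]
  pop 6: indeg[2]->0 | ready=[2] | order so far=[0, 5, 4, 7, 3, 1, 6]
  pop 2: no out-edges | ready=[] | order so far=[0, 5, 4, 7, 3, 1, 6, 2]
  Result: [0, 5, 4, 7, 3, 1, 6, 2]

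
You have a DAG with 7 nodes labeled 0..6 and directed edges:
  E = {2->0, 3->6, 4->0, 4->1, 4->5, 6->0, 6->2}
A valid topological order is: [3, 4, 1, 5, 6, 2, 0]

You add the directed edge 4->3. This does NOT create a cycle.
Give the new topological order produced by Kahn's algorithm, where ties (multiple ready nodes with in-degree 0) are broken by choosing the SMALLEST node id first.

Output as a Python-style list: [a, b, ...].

Answer: [4, 1, 3, 5, 6, 2, 0]

Derivation:
Old toposort: [3, 4, 1, 5, 6, 2, 0]
Added edge: 4->3
Position of 4 (1) > position of 3 (0). Must reorder: 4 must now come before 3.
Run Kahn's algorithm (break ties by smallest node id):
  initial in-degrees: [3, 1, 1, 1, 0, 1, 1]
  ready (indeg=0): [4]
  pop 4: indeg[0]->2; indeg[1]->0; indeg[3]->0; indeg[5]->0 | ready=[1, 3, 5] | order so far=[4]
  pop 1: no out-edges | ready=[3, 5] | order so far=[4, 1]
  pop 3: indeg[6]->0 | ready=[5, 6] | order so far=[4, 1, 3]
  pop 5: no out-edges | ready=[6] | order so far=[4, 1, 3, 5]
  pop 6: indeg[0]->1; indeg[2]->0 | ready=[2] | order so far=[4, 1, 3, 5, 6]
  pop 2: indeg[0]->0 | ready=[0] | order so far=[4, 1, 3, 5, 6, 2]
  pop 0: no out-edges | ready=[] | order so far=[4, 1, 3, 5, 6, 2, 0]
  Result: [4, 1, 3, 5, 6, 2, 0]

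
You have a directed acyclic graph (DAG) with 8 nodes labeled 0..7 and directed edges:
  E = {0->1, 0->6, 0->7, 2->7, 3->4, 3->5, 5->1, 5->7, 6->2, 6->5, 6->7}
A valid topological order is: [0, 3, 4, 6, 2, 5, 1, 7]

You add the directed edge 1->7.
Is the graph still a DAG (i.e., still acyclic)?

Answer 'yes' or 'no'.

Given toposort: [0, 3, 4, 6, 2, 5, 1, 7]
Position of 1: index 6; position of 7: index 7
New edge 1->7: forward
Forward edge: respects the existing order. Still a DAG, same toposort still valid.
Still a DAG? yes

Answer: yes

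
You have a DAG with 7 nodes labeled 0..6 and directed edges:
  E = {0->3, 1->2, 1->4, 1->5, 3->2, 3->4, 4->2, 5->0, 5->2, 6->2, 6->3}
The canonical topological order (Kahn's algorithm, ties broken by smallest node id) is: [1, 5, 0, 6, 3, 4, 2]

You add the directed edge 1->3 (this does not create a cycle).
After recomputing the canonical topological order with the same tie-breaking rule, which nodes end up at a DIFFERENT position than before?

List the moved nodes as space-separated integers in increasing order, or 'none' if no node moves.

Old toposort: [1, 5, 0, 6, 3, 4, 2]
Added edge 1->3
Recompute Kahn (smallest-id tiebreak):
  initial in-degrees: [1, 0, 5, 3, 2, 1, 0]
  ready (indeg=0): [1, 6]
  pop 1: indeg[2]->4; indeg[3]->2; indeg[4]->1; indeg[5]->0 | ready=[5, 6] | order so far=[1]
  pop 5: indeg[0]->0; indeg[2]->3 | ready=[0, 6] | order so far=[1, 5]
  pop 0: indeg[3]->1 | ready=[6] | order so far=[1, 5, 0]
  pop 6: indeg[2]->2; indeg[3]->0 | ready=[3] | order so far=[1, 5, 0, 6]
  pop 3: indeg[2]->1; indeg[4]->0 | ready=[4] | order so far=[1, 5, 0, 6, 3]
  pop 4: indeg[2]->0 | ready=[2] | order so far=[1, 5, 0, 6, 3, 4]
  pop 2: no out-edges | ready=[] | order so far=[1, 5, 0, 6, 3, 4, 2]
New canonical toposort: [1, 5, 0, 6, 3, 4, 2]
Compare positions:
  Node 0: index 2 -> 2 (same)
  Node 1: index 0 -> 0 (same)
  Node 2: index 6 -> 6 (same)
  Node 3: index 4 -> 4 (same)
  Node 4: index 5 -> 5 (same)
  Node 5: index 1 -> 1 (same)
  Node 6: index 3 -> 3 (same)
Nodes that changed position: none

Answer: none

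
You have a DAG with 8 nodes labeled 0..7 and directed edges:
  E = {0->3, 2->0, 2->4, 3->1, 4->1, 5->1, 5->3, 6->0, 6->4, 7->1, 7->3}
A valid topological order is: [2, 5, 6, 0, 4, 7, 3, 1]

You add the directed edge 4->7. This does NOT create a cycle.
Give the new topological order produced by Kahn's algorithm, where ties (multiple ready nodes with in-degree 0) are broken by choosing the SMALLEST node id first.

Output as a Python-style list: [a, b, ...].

Old toposort: [2, 5, 6, 0, 4, 7, 3, 1]
Added edge: 4->7
Position of 4 (4) < position of 7 (5). Old order still valid.
Run Kahn's algorithm (break ties by smallest node id):
  initial in-degrees: [2, 4, 0, 3, 2, 0, 0, 1]
  ready (indeg=0): [2, 5, 6]
  pop 2: indeg[0]->1; indeg[4]->1 | ready=[5, 6] | order so far=[2]
  pop 5: indeg[1]->3; indeg[3]->2 | ready=[6] | order so far=[2, 5]
  pop 6: indeg[0]->0; indeg[4]->0 | ready=[0, 4] | order so far=[2, 5, 6]
  pop 0: indeg[3]->1 | ready=[4] | order so far=[2, 5, 6, 0]
  pop 4: indeg[1]->2; indeg[7]->0 | ready=[7] | order so far=[2, 5, 6, 0, 4]
  pop 7: indeg[1]->1; indeg[3]->0 | ready=[3] | order so far=[2, 5, 6, 0, 4, 7]
  pop 3: indeg[1]->0 | ready=[1] | order so far=[2, 5, 6, 0, 4, 7, 3]
  pop 1: no out-edges | ready=[] | order so far=[2, 5, 6, 0, 4, 7, 3, 1]
  Result: [2, 5, 6, 0, 4, 7, 3, 1]

Answer: [2, 5, 6, 0, 4, 7, 3, 1]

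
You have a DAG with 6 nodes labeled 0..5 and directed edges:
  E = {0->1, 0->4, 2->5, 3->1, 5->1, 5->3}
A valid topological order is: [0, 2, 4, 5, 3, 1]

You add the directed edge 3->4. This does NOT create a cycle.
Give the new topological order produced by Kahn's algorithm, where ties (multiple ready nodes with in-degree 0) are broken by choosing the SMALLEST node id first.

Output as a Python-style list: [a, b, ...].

Old toposort: [0, 2, 4, 5, 3, 1]
Added edge: 3->4
Position of 3 (4) > position of 4 (2). Must reorder: 3 must now come before 4.
Run Kahn's algorithm (break ties by smallest node id):
  initial in-degrees: [0, 3, 0, 1, 2, 1]
  ready (indeg=0): [0, 2]
  pop 0: indeg[1]->2; indeg[4]->1 | ready=[2] | order so far=[0]
  pop 2: indeg[5]->0 | ready=[5] | order so far=[0, 2]
  pop 5: indeg[1]->1; indeg[3]->0 | ready=[3] | order so far=[0, 2, 5]
  pop 3: indeg[1]->0; indeg[4]->0 | ready=[1, 4] | order so far=[0, 2, 5, 3]
  pop 1: no out-edges | ready=[4] | order so far=[0, 2, 5, 3, 1]
  pop 4: no out-edges | ready=[] | order so far=[0, 2, 5, 3, 1, 4]
  Result: [0, 2, 5, 3, 1, 4]

Answer: [0, 2, 5, 3, 1, 4]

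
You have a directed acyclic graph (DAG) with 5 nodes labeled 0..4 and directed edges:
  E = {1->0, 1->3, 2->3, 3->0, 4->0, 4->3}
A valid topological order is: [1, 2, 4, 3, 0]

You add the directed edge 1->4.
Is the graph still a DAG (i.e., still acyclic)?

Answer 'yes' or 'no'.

Given toposort: [1, 2, 4, 3, 0]
Position of 1: index 0; position of 4: index 2
New edge 1->4: forward
Forward edge: respects the existing order. Still a DAG, same toposort still valid.
Still a DAG? yes

Answer: yes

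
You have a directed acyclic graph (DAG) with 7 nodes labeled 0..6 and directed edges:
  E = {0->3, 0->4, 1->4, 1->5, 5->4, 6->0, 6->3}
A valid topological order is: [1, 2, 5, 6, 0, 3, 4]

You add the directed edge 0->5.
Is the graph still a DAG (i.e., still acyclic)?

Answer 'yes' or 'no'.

Given toposort: [1, 2, 5, 6, 0, 3, 4]
Position of 0: index 4; position of 5: index 2
New edge 0->5: backward (u after v in old order)
Backward edge: old toposort is now invalid. Check if this creates a cycle.
Does 5 already reach 0? Reachable from 5: [4, 5]. NO -> still a DAG (reorder needed).
Still a DAG? yes

Answer: yes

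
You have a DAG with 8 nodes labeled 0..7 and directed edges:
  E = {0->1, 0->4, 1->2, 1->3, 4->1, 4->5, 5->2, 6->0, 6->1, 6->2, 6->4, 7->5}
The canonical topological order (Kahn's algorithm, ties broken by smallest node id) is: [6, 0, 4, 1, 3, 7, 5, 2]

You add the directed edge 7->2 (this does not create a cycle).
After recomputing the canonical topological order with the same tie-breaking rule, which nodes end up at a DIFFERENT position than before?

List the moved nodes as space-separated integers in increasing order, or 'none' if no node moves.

Old toposort: [6, 0, 4, 1, 3, 7, 5, 2]
Added edge 7->2
Recompute Kahn (smallest-id tiebreak):
  initial in-degrees: [1, 3, 4, 1, 2, 2, 0, 0]
  ready (indeg=0): [6, 7]
  pop 6: indeg[0]->0; indeg[1]->2; indeg[2]->3; indeg[4]->1 | ready=[0, 7] | order so far=[6]
  pop 0: indeg[1]->1; indeg[4]->0 | ready=[4, 7] | order so far=[6, 0]
  pop 4: indeg[1]->0; indeg[5]->1 | ready=[1, 7] | order so far=[6, 0, 4]
  pop 1: indeg[2]->2; indeg[3]->0 | ready=[3, 7] | order so far=[6, 0, 4, 1]
  pop 3: no out-edges | ready=[7] | order so far=[6, 0, 4, 1, 3]
  pop 7: indeg[2]->1; indeg[5]->0 | ready=[5] | order so far=[6, 0, 4, 1, 3, 7]
  pop 5: indeg[2]->0 | ready=[2] | order so far=[6, 0, 4, 1, 3, 7, 5]
  pop 2: no out-edges | ready=[] | order so far=[6, 0, 4, 1, 3, 7, 5, 2]
New canonical toposort: [6, 0, 4, 1, 3, 7, 5, 2]
Compare positions:
  Node 0: index 1 -> 1 (same)
  Node 1: index 3 -> 3 (same)
  Node 2: index 7 -> 7 (same)
  Node 3: index 4 -> 4 (same)
  Node 4: index 2 -> 2 (same)
  Node 5: index 6 -> 6 (same)
  Node 6: index 0 -> 0 (same)
  Node 7: index 5 -> 5 (same)
Nodes that changed position: none

Answer: none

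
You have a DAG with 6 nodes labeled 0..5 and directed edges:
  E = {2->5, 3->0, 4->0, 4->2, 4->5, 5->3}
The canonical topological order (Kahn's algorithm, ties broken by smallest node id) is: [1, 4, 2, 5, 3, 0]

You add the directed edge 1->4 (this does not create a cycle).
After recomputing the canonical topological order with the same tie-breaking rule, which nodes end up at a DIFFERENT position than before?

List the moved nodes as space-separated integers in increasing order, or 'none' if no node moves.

Old toposort: [1, 4, 2, 5, 3, 0]
Added edge 1->4
Recompute Kahn (smallest-id tiebreak):
  initial in-degrees: [2, 0, 1, 1, 1, 2]
  ready (indeg=0): [1]
  pop 1: indeg[4]->0 | ready=[4] | order so far=[1]
  pop 4: indeg[0]->1; indeg[2]->0; indeg[5]->1 | ready=[2] | order so far=[1, 4]
  pop 2: indeg[5]->0 | ready=[5] | order so far=[1, 4, 2]
  pop 5: indeg[3]->0 | ready=[3] | order so far=[1, 4, 2, 5]
  pop 3: indeg[0]->0 | ready=[0] | order so far=[1, 4, 2, 5, 3]
  pop 0: no out-edges | ready=[] | order so far=[1, 4, 2, 5, 3, 0]
New canonical toposort: [1, 4, 2, 5, 3, 0]
Compare positions:
  Node 0: index 5 -> 5 (same)
  Node 1: index 0 -> 0 (same)
  Node 2: index 2 -> 2 (same)
  Node 3: index 4 -> 4 (same)
  Node 4: index 1 -> 1 (same)
  Node 5: index 3 -> 3 (same)
Nodes that changed position: none

Answer: none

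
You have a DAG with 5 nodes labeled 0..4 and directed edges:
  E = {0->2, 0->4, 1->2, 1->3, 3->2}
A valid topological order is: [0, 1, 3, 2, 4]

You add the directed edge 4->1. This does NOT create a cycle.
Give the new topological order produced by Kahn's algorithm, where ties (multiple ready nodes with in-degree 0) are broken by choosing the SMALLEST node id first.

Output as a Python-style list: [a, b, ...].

Answer: [0, 4, 1, 3, 2]

Derivation:
Old toposort: [0, 1, 3, 2, 4]
Added edge: 4->1
Position of 4 (4) > position of 1 (1). Must reorder: 4 must now come before 1.
Run Kahn's algorithm (break ties by smallest node id):
  initial in-degrees: [0, 1, 3, 1, 1]
  ready (indeg=0): [0]
  pop 0: indeg[2]->2; indeg[4]->0 | ready=[4] | order so far=[0]
  pop 4: indeg[1]->0 | ready=[1] | order so far=[0, 4]
  pop 1: indeg[2]->1; indeg[3]->0 | ready=[3] | order so far=[0, 4, 1]
  pop 3: indeg[2]->0 | ready=[2] | order so far=[0, 4, 1, 3]
  pop 2: no out-edges | ready=[] | order so far=[0, 4, 1, 3, 2]
  Result: [0, 4, 1, 3, 2]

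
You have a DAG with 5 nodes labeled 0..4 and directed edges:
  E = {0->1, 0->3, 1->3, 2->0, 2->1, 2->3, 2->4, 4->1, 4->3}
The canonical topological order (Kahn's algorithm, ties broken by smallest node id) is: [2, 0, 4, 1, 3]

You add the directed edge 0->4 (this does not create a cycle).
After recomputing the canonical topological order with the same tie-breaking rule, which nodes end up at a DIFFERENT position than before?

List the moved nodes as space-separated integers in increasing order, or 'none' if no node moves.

Answer: none

Derivation:
Old toposort: [2, 0, 4, 1, 3]
Added edge 0->4
Recompute Kahn (smallest-id tiebreak):
  initial in-degrees: [1, 3, 0, 4, 2]
  ready (indeg=0): [2]
  pop 2: indeg[0]->0; indeg[1]->2; indeg[3]->3; indeg[4]->1 | ready=[0] | order so far=[2]
  pop 0: indeg[1]->1; indeg[3]->2; indeg[4]->0 | ready=[4] | order so far=[2, 0]
  pop 4: indeg[1]->0; indeg[3]->1 | ready=[1] | order so far=[2, 0, 4]
  pop 1: indeg[3]->0 | ready=[3] | order so far=[2, 0, 4, 1]
  pop 3: no out-edges | ready=[] | order so far=[2, 0, 4, 1, 3]
New canonical toposort: [2, 0, 4, 1, 3]
Compare positions:
  Node 0: index 1 -> 1 (same)
  Node 1: index 3 -> 3 (same)
  Node 2: index 0 -> 0 (same)
  Node 3: index 4 -> 4 (same)
  Node 4: index 2 -> 2 (same)
Nodes that changed position: none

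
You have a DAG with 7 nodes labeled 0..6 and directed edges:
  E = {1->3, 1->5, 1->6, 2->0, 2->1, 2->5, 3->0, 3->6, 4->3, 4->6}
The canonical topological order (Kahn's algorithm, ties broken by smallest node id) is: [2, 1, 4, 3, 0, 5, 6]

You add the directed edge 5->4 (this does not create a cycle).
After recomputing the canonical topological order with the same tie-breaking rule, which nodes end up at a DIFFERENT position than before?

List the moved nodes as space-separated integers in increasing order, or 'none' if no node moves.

Old toposort: [2, 1, 4, 3, 0, 5, 6]
Added edge 5->4
Recompute Kahn (smallest-id tiebreak):
  initial in-degrees: [2, 1, 0, 2, 1, 2, 3]
  ready (indeg=0): [2]
  pop 2: indeg[0]->1; indeg[1]->0; indeg[5]->1 | ready=[1] | order so far=[2]
  pop 1: indeg[3]->1; indeg[5]->0; indeg[6]->2 | ready=[5] | order so far=[2, 1]
  pop 5: indeg[4]->0 | ready=[4] | order so far=[2, 1, 5]
  pop 4: indeg[3]->0; indeg[6]->1 | ready=[3] | order so far=[2, 1, 5, 4]
  pop 3: indeg[0]->0; indeg[6]->0 | ready=[0, 6] | order so far=[2, 1, 5, 4, 3]
  pop 0: no out-edges | ready=[6] | order so far=[2, 1, 5, 4, 3, 0]
  pop 6: no out-edges | ready=[] | order so far=[2, 1, 5, 4, 3, 0, 6]
New canonical toposort: [2, 1, 5, 4, 3, 0, 6]
Compare positions:
  Node 0: index 4 -> 5 (moved)
  Node 1: index 1 -> 1 (same)
  Node 2: index 0 -> 0 (same)
  Node 3: index 3 -> 4 (moved)
  Node 4: index 2 -> 3 (moved)
  Node 5: index 5 -> 2 (moved)
  Node 6: index 6 -> 6 (same)
Nodes that changed position: 0 3 4 5

Answer: 0 3 4 5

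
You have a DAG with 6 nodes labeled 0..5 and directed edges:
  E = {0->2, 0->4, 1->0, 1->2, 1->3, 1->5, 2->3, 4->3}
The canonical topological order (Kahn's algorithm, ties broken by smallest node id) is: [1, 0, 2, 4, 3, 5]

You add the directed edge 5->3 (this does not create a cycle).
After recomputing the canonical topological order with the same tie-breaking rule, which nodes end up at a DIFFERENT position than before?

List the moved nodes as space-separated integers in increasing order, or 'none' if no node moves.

Answer: 3 5

Derivation:
Old toposort: [1, 0, 2, 4, 3, 5]
Added edge 5->3
Recompute Kahn (smallest-id tiebreak):
  initial in-degrees: [1, 0, 2, 4, 1, 1]
  ready (indeg=0): [1]
  pop 1: indeg[0]->0; indeg[2]->1; indeg[3]->3; indeg[5]->0 | ready=[0, 5] | order so far=[1]
  pop 0: indeg[2]->0; indeg[4]->0 | ready=[2, 4, 5] | order so far=[1, 0]
  pop 2: indeg[3]->2 | ready=[4, 5] | order so far=[1, 0, 2]
  pop 4: indeg[3]->1 | ready=[5] | order so far=[1, 0, 2, 4]
  pop 5: indeg[3]->0 | ready=[3] | order so far=[1, 0, 2, 4, 5]
  pop 3: no out-edges | ready=[] | order so far=[1, 0, 2, 4, 5, 3]
New canonical toposort: [1, 0, 2, 4, 5, 3]
Compare positions:
  Node 0: index 1 -> 1 (same)
  Node 1: index 0 -> 0 (same)
  Node 2: index 2 -> 2 (same)
  Node 3: index 4 -> 5 (moved)
  Node 4: index 3 -> 3 (same)
  Node 5: index 5 -> 4 (moved)
Nodes that changed position: 3 5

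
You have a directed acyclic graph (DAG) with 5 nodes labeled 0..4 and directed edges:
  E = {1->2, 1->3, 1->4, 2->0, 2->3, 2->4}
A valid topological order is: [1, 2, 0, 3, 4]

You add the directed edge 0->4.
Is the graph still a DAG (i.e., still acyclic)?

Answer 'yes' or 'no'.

Given toposort: [1, 2, 0, 3, 4]
Position of 0: index 2; position of 4: index 4
New edge 0->4: forward
Forward edge: respects the existing order. Still a DAG, same toposort still valid.
Still a DAG? yes

Answer: yes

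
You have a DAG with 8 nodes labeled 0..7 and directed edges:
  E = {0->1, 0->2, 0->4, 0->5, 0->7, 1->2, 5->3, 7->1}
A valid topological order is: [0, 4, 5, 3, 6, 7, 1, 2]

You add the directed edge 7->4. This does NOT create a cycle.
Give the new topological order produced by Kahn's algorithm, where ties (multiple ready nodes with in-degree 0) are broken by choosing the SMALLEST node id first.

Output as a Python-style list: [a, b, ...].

Old toposort: [0, 4, 5, 3, 6, 7, 1, 2]
Added edge: 7->4
Position of 7 (5) > position of 4 (1). Must reorder: 7 must now come before 4.
Run Kahn's algorithm (break ties by smallest node id):
  initial in-degrees: [0, 2, 2, 1, 2, 1, 0, 1]
  ready (indeg=0): [0, 6]
  pop 0: indeg[1]->1; indeg[2]->1; indeg[4]->1; indeg[5]->0; indeg[7]->0 | ready=[5, 6, 7] | order so far=[0]
  pop 5: indeg[3]->0 | ready=[3, 6, 7] | order so far=[0, 5]
  pop 3: no out-edges | ready=[6, 7] | order so far=[0, 5, 3]
  pop 6: no out-edges | ready=[7] | order so far=[0, 5, 3, 6]
  pop 7: indeg[1]->0; indeg[4]->0 | ready=[1, 4] | order so far=[0, 5, 3, 6, 7]
  pop 1: indeg[2]->0 | ready=[2, 4] | order so far=[0, 5, 3, 6, 7, 1]
  pop 2: no out-edges | ready=[4] | order so far=[0, 5, 3, 6, 7, 1, 2]
  pop 4: no out-edges | ready=[] | order so far=[0, 5, 3, 6, 7, 1, 2, 4]
  Result: [0, 5, 3, 6, 7, 1, 2, 4]

Answer: [0, 5, 3, 6, 7, 1, 2, 4]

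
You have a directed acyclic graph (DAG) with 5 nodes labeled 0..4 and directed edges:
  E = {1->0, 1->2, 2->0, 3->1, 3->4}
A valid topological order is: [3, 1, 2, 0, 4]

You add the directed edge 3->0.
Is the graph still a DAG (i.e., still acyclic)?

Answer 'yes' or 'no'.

Answer: yes

Derivation:
Given toposort: [3, 1, 2, 0, 4]
Position of 3: index 0; position of 0: index 3
New edge 3->0: forward
Forward edge: respects the existing order. Still a DAG, same toposort still valid.
Still a DAG? yes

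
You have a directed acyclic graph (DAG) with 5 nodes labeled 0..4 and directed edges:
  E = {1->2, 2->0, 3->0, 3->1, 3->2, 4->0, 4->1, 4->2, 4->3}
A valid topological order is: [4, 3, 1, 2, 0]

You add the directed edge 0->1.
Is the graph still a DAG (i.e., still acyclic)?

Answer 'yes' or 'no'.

Answer: no

Derivation:
Given toposort: [4, 3, 1, 2, 0]
Position of 0: index 4; position of 1: index 2
New edge 0->1: backward (u after v in old order)
Backward edge: old toposort is now invalid. Check if this creates a cycle.
Does 1 already reach 0? Reachable from 1: [0, 1, 2]. YES -> cycle!
Still a DAG? no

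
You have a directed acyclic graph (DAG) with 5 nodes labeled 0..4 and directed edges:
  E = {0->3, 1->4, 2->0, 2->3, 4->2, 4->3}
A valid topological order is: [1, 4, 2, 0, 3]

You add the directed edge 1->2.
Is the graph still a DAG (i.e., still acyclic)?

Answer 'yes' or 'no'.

Answer: yes

Derivation:
Given toposort: [1, 4, 2, 0, 3]
Position of 1: index 0; position of 2: index 2
New edge 1->2: forward
Forward edge: respects the existing order. Still a DAG, same toposort still valid.
Still a DAG? yes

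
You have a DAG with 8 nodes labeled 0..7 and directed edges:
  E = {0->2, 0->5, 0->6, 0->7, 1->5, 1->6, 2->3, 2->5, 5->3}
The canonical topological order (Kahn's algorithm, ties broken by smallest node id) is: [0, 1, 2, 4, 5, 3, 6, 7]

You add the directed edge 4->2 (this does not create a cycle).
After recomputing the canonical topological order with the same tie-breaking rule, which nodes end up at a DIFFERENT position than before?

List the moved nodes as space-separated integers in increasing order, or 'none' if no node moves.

Old toposort: [0, 1, 2, 4, 5, 3, 6, 7]
Added edge 4->2
Recompute Kahn (smallest-id tiebreak):
  initial in-degrees: [0, 0, 2, 2, 0, 3, 2, 1]
  ready (indeg=0): [0, 1, 4]
  pop 0: indeg[2]->1; indeg[5]->2; indeg[6]->1; indeg[7]->0 | ready=[1, 4, 7] | order so far=[0]
  pop 1: indeg[5]->1; indeg[6]->0 | ready=[4, 6, 7] | order so far=[0, 1]
  pop 4: indeg[2]->0 | ready=[2, 6, 7] | order so far=[0, 1, 4]
  pop 2: indeg[3]->1; indeg[5]->0 | ready=[5, 6, 7] | order so far=[0, 1, 4, 2]
  pop 5: indeg[3]->0 | ready=[3, 6, 7] | order so far=[0, 1, 4, 2, 5]
  pop 3: no out-edges | ready=[6, 7] | order so far=[0, 1, 4, 2, 5, 3]
  pop 6: no out-edges | ready=[7] | order so far=[0, 1, 4, 2, 5, 3, 6]
  pop 7: no out-edges | ready=[] | order so far=[0, 1, 4, 2, 5, 3, 6, 7]
New canonical toposort: [0, 1, 4, 2, 5, 3, 6, 7]
Compare positions:
  Node 0: index 0 -> 0 (same)
  Node 1: index 1 -> 1 (same)
  Node 2: index 2 -> 3 (moved)
  Node 3: index 5 -> 5 (same)
  Node 4: index 3 -> 2 (moved)
  Node 5: index 4 -> 4 (same)
  Node 6: index 6 -> 6 (same)
  Node 7: index 7 -> 7 (same)
Nodes that changed position: 2 4

Answer: 2 4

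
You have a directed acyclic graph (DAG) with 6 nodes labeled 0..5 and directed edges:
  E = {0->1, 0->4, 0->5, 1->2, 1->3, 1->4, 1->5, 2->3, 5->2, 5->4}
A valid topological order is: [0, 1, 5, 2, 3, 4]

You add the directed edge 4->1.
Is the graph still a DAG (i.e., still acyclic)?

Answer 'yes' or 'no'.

Given toposort: [0, 1, 5, 2, 3, 4]
Position of 4: index 5; position of 1: index 1
New edge 4->1: backward (u after v in old order)
Backward edge: old toposort is now invalid. Check if this creates a cycle.
Does 1 already reach 4? Reachable from 1: [1, 2, 3, 4, 5]. YES -> cycle!
Still a DAG? no

Answer: no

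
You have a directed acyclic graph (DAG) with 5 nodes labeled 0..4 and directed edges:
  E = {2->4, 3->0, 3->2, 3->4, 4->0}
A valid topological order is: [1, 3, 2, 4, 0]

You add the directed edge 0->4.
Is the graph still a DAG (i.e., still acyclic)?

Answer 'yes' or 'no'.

Given toposort: [1, 3, 2, 4, 0]
Position of 0: index 4; position of 4: index 3
New edge 0->4: backward (u after v in old order)
Backward edge: old toposort is now invalid. Check if this creates a cycle.
Does 4 already reach 0? Reachable from 4: [0, 4]. YES -> cycle!
Still a DAG? no

Answer: no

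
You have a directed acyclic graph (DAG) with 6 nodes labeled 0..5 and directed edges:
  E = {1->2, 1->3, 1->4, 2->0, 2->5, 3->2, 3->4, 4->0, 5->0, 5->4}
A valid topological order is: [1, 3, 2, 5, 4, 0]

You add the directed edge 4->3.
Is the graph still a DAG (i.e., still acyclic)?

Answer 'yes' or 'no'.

Answer: no

Derivation:
Given toposort: [1, 3, 2, 5, 4, 0]
Position of 4: index 4; position of 3: index 1
New edge 4->3: backward (u after v in old order)
Backward edge: old toposort is now invalid. Check if this creates a cycle.
Does 3 already reach 4? Reachable from 3: [0, 2, 3, 4, 5]. YES -> cycle!
Still a DAG? no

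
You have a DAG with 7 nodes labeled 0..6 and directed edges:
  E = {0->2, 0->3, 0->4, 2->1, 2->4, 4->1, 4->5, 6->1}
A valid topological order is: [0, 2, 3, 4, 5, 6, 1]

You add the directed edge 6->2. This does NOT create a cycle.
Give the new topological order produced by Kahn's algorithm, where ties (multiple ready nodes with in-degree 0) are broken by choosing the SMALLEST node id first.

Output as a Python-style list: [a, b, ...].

Answer: [0, 3, 6, 2, 4, 1, 5]

Derivation:
Old toposort: [0, 2, 3, 4, 5, 6, 1]
Added edge: 6->2
Position of 6 (5) > position of 2 (1). Must reorder: 6 must now come before 2.
Run Kahn's algorithm (break ties by smallest node id):
  initial in-degrees: [0, 3, 2, 1, 2, 1, 0]
  ready (indeg=0): [0, 6]
  pop 0: indeg[2]->1; indeg[3]->0; indeg[4]->1 | ready=[3, 6] | order so far=[0]
  pop 3: no out-edges | ready=[6] | order so far=[0, 3]
  pop 6: indeg[1]->2; indeg[2]->0 | ready=[2] | order so far=[0, 3, 6]
  pop 2: indeg[1]->1; indeg[4]->0 | ready=[4] | order so far=[0, 3, 6, 2]
  pop 4: indeg[1]->0; indeg[5]->0 | ready=[1, 5] | order so far=[0, 3, 6, 2, 4]
  pop 1: no out-edges | ready=[5] | order so far=[0, 3, 6, 2, 4, 1]
  pop 5: no out-edges | ready=[] | order so far=[0, 3, 6, 2, 4, 1, 5]
  Result: [0, 3, 6, 2, 4, 1, 5]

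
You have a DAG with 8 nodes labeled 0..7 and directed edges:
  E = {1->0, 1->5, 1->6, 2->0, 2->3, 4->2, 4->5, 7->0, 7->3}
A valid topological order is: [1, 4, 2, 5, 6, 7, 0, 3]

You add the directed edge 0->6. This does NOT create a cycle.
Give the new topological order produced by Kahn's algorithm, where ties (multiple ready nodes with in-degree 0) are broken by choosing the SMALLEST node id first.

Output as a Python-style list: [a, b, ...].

Old toposort: [1, 4, 2, 5, 6, 7, 0, 3]
Added edge: 0->6
Position of 0 (6) > position of 6 (4). Must reorder: 0 must now come before 6.
Run Kahn's algorithm (break ties by smallest node id):
  initial in-degrees: [3, 0, 1, 2, 0, 2, 2, 0]
  ready (indeg=0): [1, 4, 7]
  pop 1: indeg[0]->2; indeg[5]->1; indeg[6]->1 | ready=[4, 7] | order so far=[1]
  pop 4: indeg[2]->0; indeg[5]->0 | ready=[2, 5, 7] | order so far=[1, 4]
  pop 2: indeg[0]->1; indeg[3]->1 | ready=[5, 7] | order so far=[1, 4, 2]
  pop 5: no out-edges | ready=[7] | order so far=[1, 4, 2, 5]
  pop 7: indeg[0]->0; indeg[3]->0 | ready=[0, 3] | order so far=[1, 4, 2, 5, 7]
  pop 0: indeg[6]->0 | ready=[3, 6] | order so far=[1, 4, 2, 5, 7, 0]
  pop 3: no out-edges | ready=[6] | order so far=[1, 4, 2, 5, 7, 0, 3]
  pop 6: no out-edges | ready=[] | order so far=[1, 4, 2, 5, 7, 0, 3, 6]
  Result: [1, 4, 2, 5, 7, 0, 3, 6]

Answer: [1, 4, 2, 5, 7, 0, 3, 6]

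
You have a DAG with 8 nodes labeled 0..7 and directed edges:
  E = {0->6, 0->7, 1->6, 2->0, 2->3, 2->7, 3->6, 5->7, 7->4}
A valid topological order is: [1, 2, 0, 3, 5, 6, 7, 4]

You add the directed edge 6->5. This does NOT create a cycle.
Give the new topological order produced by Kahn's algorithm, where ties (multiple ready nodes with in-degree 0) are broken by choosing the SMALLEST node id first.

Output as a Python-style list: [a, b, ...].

Answer: [1, 2, 0, 3, 6, 5, 7, 4]

Derivation:
Old toposort: [1, 2, 0, 3, 5, 6, 7, 4]
Added edge: 6->5
Position of 6 (5) > position of 5 (4). Must reorder: 6 must now come before 5.
Run Kahn's algorithm (break ties by smallest node id):
  initial in-degrees: [1, 0, 0, 1, 1, 1, 3, 3]
  ready (indeg=0): [1, 2]
  pop 1: indeg[6]->2 | ready=[2] | order so far=[1]
  pop 2: indeg[0]->0; indeg[3]->0; indeg[7]->2 | ready=[0, 3] | order so far=[1, 2]
  pop 0: indeg[6]->1; indeg[7]->1 | ready=[3] | order so far=[1, 2, 0]
  pop 3: indeg[6]->0 | ready=[6] | order so far=[1, 2, 0, 3]
  pop 6: indeg[5]->0 | ready=[5] | order so far=[1, 2, 0, 3, 6]
  pop 5: indeg[7]->0 | ready=[7] | order so far=[1, 2, 0, 3, 6, 5]
  pop 7: indeg[4]->0 | ready=[4] | order so far=[1, 2, 0, 3, 6, 5, 7]
  pop 4: no out-edges | ready=[] | order so far=[1, 2, 0, 3, 6, 5, 7, 4]
  Result: [1, 2, 0, 3, 6, 5, 7, 4]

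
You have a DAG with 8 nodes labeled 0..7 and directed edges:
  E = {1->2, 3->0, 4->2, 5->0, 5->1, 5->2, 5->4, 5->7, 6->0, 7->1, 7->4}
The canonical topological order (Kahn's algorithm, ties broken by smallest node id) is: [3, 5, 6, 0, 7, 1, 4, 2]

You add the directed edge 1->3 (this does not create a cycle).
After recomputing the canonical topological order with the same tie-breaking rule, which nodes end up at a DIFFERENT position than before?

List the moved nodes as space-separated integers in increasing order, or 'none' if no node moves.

Old toposort: [3, 5, 6, 0, 7, 1, 4, 2]
Added edge 1->3
Recompute Kahn (smallest-id tiebreak):
  initial in-degrees: [3, 2, 3, 1, 2, 0, 0, 1]
  ready (indeg=0): [5, 6]
  pop 5: indeg[0]->2; indeg[1]->1; indeg[2]->2; indeg[4]->1; indeg[7]->0 | ready=[6, 7] | order so far=[5]
  pop 6: indeg[0]->1 | ready=[7] | order so far=[5, 6]
  pop 7: indeg[1]->0; indeg[4]->0 | ready=[1, 4] | order so far=[5, 6, 7]
  pop 1: indeg[2]->1; indeg[3]->0 | ready=[3, 4] | order so far=[5, 6, 7, 1]
  pop 3: indeg[0]->0 | ready=[0, 4] | order so far=[5, 6, 7, 1, 3]
  pop 0: no out-edges | ready=[4] | order so far=[5, 6, 7, 1, 3, 0]
  pop 4: indeg[2]->0 | ready=[2] | order so far=[5, 6, 7, 1, 3, 0, 4]
  pop 2: no out-edges | ready=[] | order so far=[5, 6, 7, 1, 3, 0, 4, 2]
New canonical toposort: [5, 6, 7, 1, 3, 0, 4, 2]
Compare positions:
  Node 0: index 3 -> 5 (moved)
  Node 1: index 5 -> 3 (moved)
  Node 2: index 7 -> 7 (same)
  Node 3: index 0 -> 4 (moved)
  Node 4: index 6 -> 6 (same)
  Node 5: index 1 -> 0 (moved)
  Node 6: index 2 -> 1 (moved)
  Node 7: index 4 -> 2 (moved)
Nodes that changed position: 0 1 3 5 6 7

Answer: 0 1 3 5 6 7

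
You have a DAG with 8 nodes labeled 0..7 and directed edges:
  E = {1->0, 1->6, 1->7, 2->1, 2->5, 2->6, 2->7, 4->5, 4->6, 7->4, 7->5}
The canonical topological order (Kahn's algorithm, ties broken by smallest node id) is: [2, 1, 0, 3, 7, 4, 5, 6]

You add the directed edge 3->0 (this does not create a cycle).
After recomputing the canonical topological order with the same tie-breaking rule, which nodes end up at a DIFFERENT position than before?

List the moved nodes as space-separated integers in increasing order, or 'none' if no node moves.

Old toposort: [2, 1, 0, 3, 7, 4, 5, 6]
Added edge 3->0
Recompute Kahn (smallest-id tiebreak):
  initial in-degrees: [2, 1, 0, 0, 1, 3, 3, 2]
  ready (indeg=0): [2, 3]
  pop 2: indeg[1]->0; indeg[5]->2; indeg[6]->2; indeg[7]->1 | ready=[1, 3] | order so far=[2]
  pop 1: indeg[0]->1; indeg[6]->1; indeg[7]->0 | ready=[3, 7] | order so far=[2, 1]
  pop 3: indeg[0]->0 | ready=[0, 7] | order so far=[2, 1, 3]
  pop 0: no out-edges | ready=[7] | order so far=[2, 1, 3, 0]
  pop 7: indeg[4]->0; indeg[5]->1 | ready=[4] | order so far=[2, 1, 3, 0, 7]
  pop 4: indeg[5]->0; indeg[6]->0 | ready=[5, 6] | order so far=[2, 1, 3, 0, 7, 4]
  pop 5: no out-edges | ready=[6] | order so far=[2, 1, 3, 0, 7, 4, 5]
  pop 6: no out-edges | ready=[] | order so far=[2, 1, 3, 0, 7, 4, 5, 6]
New canonical toposort: [2, 1, 3, 0, 7, 4, 5, 6]
Compare positions:
  Node 0: index 2 -> 3 (moved)
  Node 1: index 1 -> 1 (same)
  Node 2: index 0 -> 0 (same)
  Node 3: index 3 -> 2 (moved)
  Node 4: index 5 -> 5 (same)
  Node 5: index 6 -> 6 (same)
  Node 6: index 7 -> 7 (same)
  Node 7: index 4 -> 4 (same)
Nodes that changed position: 0 3

Answer: 0 3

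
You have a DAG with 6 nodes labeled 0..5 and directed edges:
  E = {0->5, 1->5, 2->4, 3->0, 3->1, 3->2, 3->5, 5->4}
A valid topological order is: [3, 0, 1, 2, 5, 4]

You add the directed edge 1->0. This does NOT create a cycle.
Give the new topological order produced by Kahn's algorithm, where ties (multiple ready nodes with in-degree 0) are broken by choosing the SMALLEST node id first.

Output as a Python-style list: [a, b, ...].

Old toposort: [3, 0, 1, 2, 5, 4]
Added edge: 1->0
Position of 1 (2) > position of 0 (1). Must reorder: 1 must now come before 0.
Run Kahn's algorithm (break ties by smallest node id):
  initial in-degrees: [2, 1, 1, 0, 2, 3]
  ready (indeg=0): [3]
  pop 3: indeg[0]->1; indeg[1]->0; indeg[2]->0; indeg[5]->2 | ready=[1, 2] | order so far=[3]
  pop 1: indeg[0]->0; indeg[5]->1 | ready=[0, 2] | order so far=[3, 1]
  pop 0: indeg[5]->0 | ready=[2, 5] | order so far=[3, 1, 0]
  pop 2: indeg[4]->1 | ready=[5] | order so far=[3, 1, 0, 2]
  pop 5: indeg[4]->0 | ready=[4] | order so far=[3, 1, 0, 2, 5]
  pop 4: no out-edges | ready=[] | order so far=[3, 1, 0, 2, 5, 4]
  Result: [3, 1, 0, 2, 5, 4]

Answer: [3, 1, 0, 2, 5, 4]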